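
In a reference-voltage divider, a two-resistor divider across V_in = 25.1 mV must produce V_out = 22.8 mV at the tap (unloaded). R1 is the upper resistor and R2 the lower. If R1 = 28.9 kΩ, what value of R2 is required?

R2 ≈ 286 kΩ

Required fraction k = V_out/V_in = 0.9084.
So R2 = R1 · V_out/(V_in − V_out) = 28.9 × 22.8/(25.1 − 22.8) = 28.9 × 9.913 = 286.5 kΩ.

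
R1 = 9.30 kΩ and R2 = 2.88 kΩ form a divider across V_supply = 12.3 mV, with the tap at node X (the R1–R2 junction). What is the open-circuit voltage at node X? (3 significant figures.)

V_th is the unloaded tap voltage: V_supply · R2/(R1+R2) = 12.3 × 0.2365 = 2.908 mV.

V_th ≈ 2.91 mV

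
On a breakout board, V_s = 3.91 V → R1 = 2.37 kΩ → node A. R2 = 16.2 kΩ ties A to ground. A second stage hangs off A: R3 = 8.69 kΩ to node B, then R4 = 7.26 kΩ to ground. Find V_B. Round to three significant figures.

V_B ≈ 1.37 V

Node A sees R2 in parallel with the series input of stage 2, R3 + R4 = 15.95 kΩ.
R2 ‖ (R3+R4) = 8.037 kΩ.
First divider: V_A = V_s · 8.037/(2.37 + 8.037) = 3.020 V.
Stage 2 is unloaded, so V_B = V_A · R4/(R3+R4) = 3.020 × 7.26/15.95 = 1.374 V.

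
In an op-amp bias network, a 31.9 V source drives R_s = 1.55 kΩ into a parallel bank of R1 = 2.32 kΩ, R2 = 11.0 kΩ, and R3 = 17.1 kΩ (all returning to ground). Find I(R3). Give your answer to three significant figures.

I ≈ 0.982 mA

Combine the parallel branches: R_p = (1/2.32 + 1/11.0 + 1/17.1)⁻¹ = 1.723 kΩ.
V_A = 31.9 × 1.723/3.273 = 16.79 V.
I(R3) = V_A / R3 = 16.79/17.1 = 0.9820 mA.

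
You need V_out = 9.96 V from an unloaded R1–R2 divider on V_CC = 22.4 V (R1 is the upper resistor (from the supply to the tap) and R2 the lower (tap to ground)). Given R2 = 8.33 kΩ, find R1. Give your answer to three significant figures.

The divider ratio is R2/(R1+R2) = 9.96/22.4 = 0.4446.
So R1 = R2 · (V_CC/V_out − 1) = 8.33 × (22.4/9.96 − 1) = 8.33 × 1.249 = 10.40 kΩ.

R1 ≈ 10.4 kΩ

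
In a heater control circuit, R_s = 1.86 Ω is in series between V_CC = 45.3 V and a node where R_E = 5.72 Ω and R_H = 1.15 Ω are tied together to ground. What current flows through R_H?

Parallel bank: R_p = 1/(1/5.72 + 1/1.15) = 0.9575 Ω.
V_A = 45.3 × 0.9575/2.817 = 15.39 V.
Branch current I = V_A/R_H = 15.39/1.15 = 13.39 A.
(Equivalently: I_total = 16.08 A, then current-divider fraction G_k/ΣG = 0.8326.)

I ≈ 13.4 A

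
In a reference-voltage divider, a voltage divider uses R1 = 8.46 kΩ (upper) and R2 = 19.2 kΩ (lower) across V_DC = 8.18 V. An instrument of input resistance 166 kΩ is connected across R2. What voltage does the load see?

V_out ≈ 5.48 V

R2 ‖ R_L = (19.2 × 166)/(19.2 + 166) = 17.21 kΩ.
Now apply the divider: V_out = 8.18 × 0.6704 = 5.484 V.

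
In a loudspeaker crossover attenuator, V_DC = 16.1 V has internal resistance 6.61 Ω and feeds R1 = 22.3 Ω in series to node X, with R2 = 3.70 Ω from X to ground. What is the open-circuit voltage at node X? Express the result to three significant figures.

R1' = 6.61 + 22.3 = 28.91 Ω (source resistance + R1).
V_th is the unloaded tap voltage: V_DC · R2/(R1'+R2) = 16.1 × 0.1135 = 1.827 V.

V_th ≈ 1.83 V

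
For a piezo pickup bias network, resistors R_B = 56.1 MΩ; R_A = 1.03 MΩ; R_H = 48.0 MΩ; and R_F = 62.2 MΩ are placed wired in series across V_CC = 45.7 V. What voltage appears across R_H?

V ≈ 13.1 V

Total series resistance ΣR = 56.1 + 1.03 + 48.0 + 62.2 = 167.3 MΩ.
V = V_CC · R/ΣR = 45.7 × 0.2869 = 13.11 V.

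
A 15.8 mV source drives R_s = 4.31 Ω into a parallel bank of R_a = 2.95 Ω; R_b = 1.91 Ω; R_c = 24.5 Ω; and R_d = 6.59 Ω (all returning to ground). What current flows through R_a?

I ≈ 0.965 mA

Combine the parallel branches: R_p = (1/2.95 + 1/1.91 + 1/24.5 + 1/6.59)⁻¹ = 0.9478 Ω.
V_A = 15.8 × 0.9478/5.258 = 2.848 mV.
I(R_a) = V_A / R_a = 2.848/2.95 = 0.9655 mA.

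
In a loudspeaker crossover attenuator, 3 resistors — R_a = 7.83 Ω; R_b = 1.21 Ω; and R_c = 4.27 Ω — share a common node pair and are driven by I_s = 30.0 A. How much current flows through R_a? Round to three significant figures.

ΣG = 1/7.83 + 1/1.21 + 1/4.27 = 1.188.
By the current-divider rule, I = I_s · G_k/ΣG = 30.0 × 0.1075 = 3.224 A.

I ≈ 3.22 A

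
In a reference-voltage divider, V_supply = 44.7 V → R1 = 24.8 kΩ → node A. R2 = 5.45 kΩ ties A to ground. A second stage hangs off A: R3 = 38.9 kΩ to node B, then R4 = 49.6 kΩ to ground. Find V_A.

The second stage (R3 + R4 = 88.50 kΩ) loads node A in parallel with R2.
Effective lower resistance at A: R2 ‖ 88.50 = 5.134 kΩ.
First divider: V_A = V_supply · 5.134/(24.8 + 5.134) = 7.666 V.

V_A ≈ 7.67 V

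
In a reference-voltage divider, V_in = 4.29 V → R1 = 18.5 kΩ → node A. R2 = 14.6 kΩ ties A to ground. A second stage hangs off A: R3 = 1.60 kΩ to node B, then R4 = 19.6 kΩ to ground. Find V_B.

The second stage (R3 + R4 = 21.20 kΩ) loads node A in parallel with R2.
Effective lower resistance at A: R2 ‖ 21.20 = 8.646 kΩ.
V_A = 4.29 × 8.646/(18.5 + 8.646) = 1.366 V.
Stage 2 is unloaded, so V_B = V_A · R4/(R3+R4) = 1.366 × 19.6/21.20 = 1.263 V.

V_B ≈ 1.26 V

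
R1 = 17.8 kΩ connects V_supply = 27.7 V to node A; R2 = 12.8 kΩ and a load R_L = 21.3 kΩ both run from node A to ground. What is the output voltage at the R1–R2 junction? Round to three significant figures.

The load sits in parallel with R2, giving an effective lower resistance R2' = R2·R_L/(R2+R_L) = 7.995 kΩ.
Voltage divider with the loaded lower leg: V_out = 27.7 × 7.995/(17.8 + 7.995) = 27.7 × 0.3100 = 8.586 V.
(Unloaded it would be 11.6 V; the load pulls it down.)

V_out ≈ 8.59 V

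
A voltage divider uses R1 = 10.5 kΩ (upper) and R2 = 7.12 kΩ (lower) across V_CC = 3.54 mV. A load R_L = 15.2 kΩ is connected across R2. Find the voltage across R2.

V_out ≈ 1.12 mV

The load sits in parallel with R2, giving an effective lower resistance R2' = R2·R_L/(R2+R_L) = 4.849 kΩ.
Now apply the divider: V_out = 3.54 × 0.3159 = 1.118 mV.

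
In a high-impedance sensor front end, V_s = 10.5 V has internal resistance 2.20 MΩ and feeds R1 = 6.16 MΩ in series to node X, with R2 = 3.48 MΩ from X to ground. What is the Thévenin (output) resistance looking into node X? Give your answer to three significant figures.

R1' = 2.20 + 6.16 = 8.360 MΩ (source resistance + R1).
Zeroing V_s shorts the top of R1' to ground, so R_th = R1' ‖ R2 = 2.457 MΩ.

R_th ≈ 2.46 MΩ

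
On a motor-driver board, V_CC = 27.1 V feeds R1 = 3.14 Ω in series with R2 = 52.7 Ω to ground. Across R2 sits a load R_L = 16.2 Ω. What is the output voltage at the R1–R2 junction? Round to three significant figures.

First combine the lower leg with the load: R2 ‖ R_L = 12.39 Ω.
Voltage divider with the loaded lower leg: V_out = 27.1 × 12.39/(3.14 + 12.39) = 27.1 × 0.7978 = 21.62 V.

V_out ≈ 21.6 V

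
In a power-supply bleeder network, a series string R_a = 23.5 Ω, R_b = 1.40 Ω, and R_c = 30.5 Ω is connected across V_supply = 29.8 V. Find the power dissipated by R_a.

P ≈ 6.80 W

ΣR = 55.40 Ω → I = 29.8/55.40 = 0.5379 A.
P(R_a) = I²·R_a = (0.5379)² × 23.5 = 6.800 W.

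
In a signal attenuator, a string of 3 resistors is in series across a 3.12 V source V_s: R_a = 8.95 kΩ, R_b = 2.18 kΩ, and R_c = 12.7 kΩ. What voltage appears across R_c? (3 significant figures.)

Series total: ΣR = 8.95 + 2.18 + 12.7 = 23.83 kΩ.
Voltage divider: V = V_s · (12.70 / 23.83) = 3.12 × 0.5329 = 1.663 V.

V ≈ 1.66 V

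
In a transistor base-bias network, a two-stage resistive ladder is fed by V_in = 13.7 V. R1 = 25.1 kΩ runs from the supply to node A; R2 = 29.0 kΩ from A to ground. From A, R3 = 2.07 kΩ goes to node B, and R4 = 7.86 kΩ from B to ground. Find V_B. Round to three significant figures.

V_B ≈ 2.47 V

Node A sees R2 in parallel with the series input of stage 2, R3 + R4 = 9.930 kΩ.
Effective lower resistance at A: R2 ‖ 9.930 = 7.397 kΩ.
First divider: V_A = V_in · 7.397/(25.1 + 7.397) = 3.118 V.
Stage 2 is unloaded, so V_B = V_A · R4/(R3+R4) = 3.118 × 7.86/9.930 = 2.468 V.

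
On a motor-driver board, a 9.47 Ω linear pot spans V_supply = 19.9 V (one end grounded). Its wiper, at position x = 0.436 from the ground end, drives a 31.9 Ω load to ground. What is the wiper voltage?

Split the track: R_lower = x·R_p = 4.129 Ω, R_upper = (1−x)·R_p = 5.341 Ω.
(x·R_p) ‖ R_L = 3.656 Ω.
Then V_out = V_supply · 3.656/(5.341 + 3.656) = 8.086 V.

V_out ≈ 8.09 V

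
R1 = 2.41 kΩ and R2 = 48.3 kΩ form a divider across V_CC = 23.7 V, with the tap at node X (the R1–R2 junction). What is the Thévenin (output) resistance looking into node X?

R_th ≈ 2.30 kΩ

Zeroing V_CC shorts the top of R1 to ground, so R_th = R1 ‖ R2 = 2.295 kΩ.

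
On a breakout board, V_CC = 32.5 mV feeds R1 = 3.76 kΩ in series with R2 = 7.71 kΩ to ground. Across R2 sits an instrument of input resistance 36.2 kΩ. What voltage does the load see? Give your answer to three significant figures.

V_out ≈ 20.4 mV

The load sits in parallel with R2, giving an effective lower resistance R2' = R2·R_L/(R2+R_L) = 6.356 kΩ.
Now apply the divider: V_out = 32.5 × 0.6283 = 20.42 mV.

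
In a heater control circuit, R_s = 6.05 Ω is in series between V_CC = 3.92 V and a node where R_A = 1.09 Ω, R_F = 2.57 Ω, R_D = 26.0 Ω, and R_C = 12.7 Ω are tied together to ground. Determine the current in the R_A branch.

Equivalent of the parallel group: R_p = 0.7024 Ω.
V_A = 3.92 × 0.7024/6.752 = 0.4078 V.
I(R_A) = V_A / R_A = 0.4078/1.09 = 0.3741 A.
(Check via current divider: I_total = 0.5805 A; share G_k/ΣG = 0.6444 → same result.)

I ≈ 0.374 A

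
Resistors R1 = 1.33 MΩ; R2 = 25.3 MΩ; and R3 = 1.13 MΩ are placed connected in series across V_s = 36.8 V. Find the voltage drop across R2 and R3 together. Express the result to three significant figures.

V ≈ 35.0 V

Total series resistance ΣR = 1.33 + 25.3 + 1.13 = 27.76 MΩ.
R_{R2..R3} = 25.3 + 1.13 = 26.43 MΩ.
By the voltage-divider rule, V = 36.8 × 26.43/27.76 = 35.04 V.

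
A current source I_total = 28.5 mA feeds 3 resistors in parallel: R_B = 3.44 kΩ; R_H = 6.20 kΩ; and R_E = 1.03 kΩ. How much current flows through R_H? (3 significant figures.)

I ≈ 3.23 mA

ΣG = 1/3.44 + 1/6.20 + 1/1.03 = 1.423.
Current divider: I(R_H) = I_total · G_k/ΣG = 28.5 × (0.1613/1.423) = 28.5 × 0.1134 = 3.231 mA.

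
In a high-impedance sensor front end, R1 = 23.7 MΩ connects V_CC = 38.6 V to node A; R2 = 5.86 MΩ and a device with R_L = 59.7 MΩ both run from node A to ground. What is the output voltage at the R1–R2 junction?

First combine the lower leg with the load: R2 ‖ R_L = 5.336 MΩ.
Then V_out = V_CC · R2'/(R1 + R2') = 38.6 × 5.336/29.04 = 7.094 V.

V_out ≈ 7.09 V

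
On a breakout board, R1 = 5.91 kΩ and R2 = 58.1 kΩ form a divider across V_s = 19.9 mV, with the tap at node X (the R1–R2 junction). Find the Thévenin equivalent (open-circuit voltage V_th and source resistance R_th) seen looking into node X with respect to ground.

With X open, the divider is unloaded: V_th = 19.9 × 58.1/64.01 = 18.06 mV.
Looking into X with the source shorted: R_th = R1·R2/(R1+R2) = 5.910 × 58.1/64.01 = 5.364 kΩ.

V_th ≈ 18.1 mV, R_th ≈ 5.36 kΩ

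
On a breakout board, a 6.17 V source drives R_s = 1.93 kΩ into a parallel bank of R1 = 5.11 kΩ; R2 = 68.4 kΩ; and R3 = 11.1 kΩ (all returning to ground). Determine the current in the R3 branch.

I ≈ 0.352 mA

Equivalent of the parallel group: R_p = 3.329 kΩ.
V_A by voltage divider: V_A = 6.17 × 3.329/(1.93 + 3.329) = 3.906 V.
I(R3) = V_A / R3 = 3.906/11.1 = 0.3519 mA.
(Equivalently: I_total = 1.173 mA, then current-divider fraction G_k/ΣG = 0.2999.)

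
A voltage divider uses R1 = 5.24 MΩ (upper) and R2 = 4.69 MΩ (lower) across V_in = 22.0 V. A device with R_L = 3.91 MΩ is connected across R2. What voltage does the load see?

V_out ≈ 6.36 V

R2 ‖ R_L = (4.69 × 3.91)/(4.69 + 3.91) = 2.132 MΩ.
Voltage divider with the loaded lower leg: V_out = 22.0 × 2.132/(5.24 + 2.132) = 22.0 × 0.2892 = 6.363 V.
(Unloaded it would be 10.4 V; the load pulls it down.)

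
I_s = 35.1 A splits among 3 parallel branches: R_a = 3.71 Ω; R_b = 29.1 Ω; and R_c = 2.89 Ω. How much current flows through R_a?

I ≈ 14.6 A

Conductances: ΣG = 1/3.71 + 1/29.1 + 1/2.89 = 0.6499 (1/Ω).
By the current-divider rule, I = I_s · G_k/ΣG = 35.1 × 0.4147 = 14.56 A.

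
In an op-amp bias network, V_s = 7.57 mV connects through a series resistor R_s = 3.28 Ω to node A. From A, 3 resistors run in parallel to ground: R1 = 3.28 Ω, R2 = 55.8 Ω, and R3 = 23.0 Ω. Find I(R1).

I ≈ 1.05 mA

Parallel bank: R_p = 1/(1/3.28 + 1/55.8 + 1/23.0) = 2.730 Ω.
Node voltage V_A = V_s · R_p/(R_s + R_p) = 7.57 × 0.4543 = 3.439 mV.
I(R1) = V_A / R1 = 3.439/3.28 = 1.048 mA.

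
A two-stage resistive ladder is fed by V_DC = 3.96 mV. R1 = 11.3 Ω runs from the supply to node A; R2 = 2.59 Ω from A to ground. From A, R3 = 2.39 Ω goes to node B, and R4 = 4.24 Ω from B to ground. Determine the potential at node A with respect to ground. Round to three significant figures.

V_A ≈ 0.560 mV

Looking into the second stage from A: R3 + R4 = 6.630 Ω appears in parallel with R2.
R2 ‖ (R3+R4) = 1.862 Ω.
V_A = 3.96 × 1.862/(11.3 + 1.862) = 0.5603 mV.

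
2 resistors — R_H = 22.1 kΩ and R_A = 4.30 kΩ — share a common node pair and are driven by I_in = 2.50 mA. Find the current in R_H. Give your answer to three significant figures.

I ≈ 0.407 mA

With just two branches, the current splits inversely with resistance.
I(R_H) = 2.50 × 4.30/(22.1 + 4.30) = 2.50 × 0.1629 = 0.4072 mA.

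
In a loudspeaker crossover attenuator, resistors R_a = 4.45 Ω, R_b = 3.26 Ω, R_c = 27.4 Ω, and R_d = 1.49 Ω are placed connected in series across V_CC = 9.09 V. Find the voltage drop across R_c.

V ≈ 6.81 V

Total series resistance ΣR = 4.45 + 3.26 + 27.4 + 1.49 = 36.60 Ω.
Voltage divider: V = V_CC · (27.40 / 36.60) = 9.09 × 0.7486 = 6.805 V.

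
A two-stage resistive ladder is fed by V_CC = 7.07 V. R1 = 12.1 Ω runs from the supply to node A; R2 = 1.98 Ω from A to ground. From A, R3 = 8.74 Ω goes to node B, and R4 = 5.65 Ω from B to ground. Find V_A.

Looking into the second stage from A: R3 + R4 = 14.39 Ω appears in parallel with R2.
R2 ‖ (R3+R4) = 1.741 Ω.
V_A = 7.07 × 1.741/(12.1 + 1.741) = 0.8891 V.

V_A ≈ 0.889 V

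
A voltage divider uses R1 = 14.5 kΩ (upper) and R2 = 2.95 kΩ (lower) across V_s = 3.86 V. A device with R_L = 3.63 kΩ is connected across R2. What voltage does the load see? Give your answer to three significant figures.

R2 ‖ R_L = (2.95 × 3.63)/(2.95 + 3.63) = 1.627 kΩ.
Now apply the divider: V_out = 3.86 × 0.1009 = 0.3895 V.

V_out ≈ 0.390 V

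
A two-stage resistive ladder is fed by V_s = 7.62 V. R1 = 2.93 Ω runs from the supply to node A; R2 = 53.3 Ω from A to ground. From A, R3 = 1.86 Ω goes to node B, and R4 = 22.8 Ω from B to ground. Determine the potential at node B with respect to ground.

The second stage (R3 + R4 = 24.66 Ω) loads node A in parallel with R2.
R2 ‖ (R3+R4) = 16.86 Ω.
So V_A = 7.62 × 0.8519 = 6.492 V.
Stage 2 is unloaded, so V_B = V_A · R4/(R3+R4) = 6.492 × 22.8/24.66 = 6.002 V.

V_B ≈ 6.00 V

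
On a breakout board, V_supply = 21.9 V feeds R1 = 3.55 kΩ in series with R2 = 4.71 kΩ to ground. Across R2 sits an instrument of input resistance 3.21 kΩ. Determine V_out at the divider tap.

R2 ‖ R_L = (4.71 × 3.21)/(4.71 + 3.21) = 1.909 kΩ.
Voltage divider with the loaded lower leg: V_out = 21.9 × 1.909/(3.55 + 1.909) = 21.9 × 0.3497 = 7.658 V.

V_out ≈ 7.66 V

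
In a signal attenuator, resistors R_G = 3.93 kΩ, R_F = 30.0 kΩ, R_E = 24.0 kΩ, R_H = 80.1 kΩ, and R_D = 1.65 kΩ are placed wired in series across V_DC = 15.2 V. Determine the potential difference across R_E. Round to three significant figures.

V ≈ 2.61 V

Total series resistance ΣR = 3.93 + 30.0 + 24.0 + 80.1 + 1.65 = 139.7 kΩ.
Voltage divider: V = V_DC · (24.00 / 139.7) = 15.2 × 0.1718 = 2.612 V.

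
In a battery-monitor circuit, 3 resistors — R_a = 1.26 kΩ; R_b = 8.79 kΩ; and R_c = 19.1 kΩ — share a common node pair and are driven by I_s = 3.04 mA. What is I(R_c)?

I ≈ 0.166 mA

ΣG = 1/1.26 + 1/8.79 + 1/19.1 = 0.9598.
R_c takes the fraction G_k/ΣG = 0.05236/0.9598 = 0.05455, so I = 3.04 × 0.05455 = 0.1658 mA.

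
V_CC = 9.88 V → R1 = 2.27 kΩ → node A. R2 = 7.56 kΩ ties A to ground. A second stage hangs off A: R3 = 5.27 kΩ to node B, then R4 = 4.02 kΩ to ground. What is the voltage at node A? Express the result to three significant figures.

V_A ≈ 6.40 V

Looking into the second stage from A: R3 + R4 = 9.290 kΩ appears in parallel with R2.
R2 ‖ (R3+R4) = 4.168 kΩ.
First divider: V_A = V_CC · 4.168/(2.27 + 4.168) = 6.396 V.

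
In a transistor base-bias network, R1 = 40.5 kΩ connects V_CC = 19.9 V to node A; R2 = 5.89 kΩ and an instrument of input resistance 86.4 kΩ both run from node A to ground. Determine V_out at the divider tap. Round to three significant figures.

V_out ≈ 2.38 V

The load sits in parallel with R2, giving an effective lower resistance R2' = R2·R_L/(R2+R_L) = 5.514 kΩ.
Voltage divider with the loaded lower leg: V_out = 19.9 × 5.514/(40.5 + 5.514) = 19.9 × 0.1198 = 2.385 V.
(Unloaded it would be 2.53 V; the load pulls it down.)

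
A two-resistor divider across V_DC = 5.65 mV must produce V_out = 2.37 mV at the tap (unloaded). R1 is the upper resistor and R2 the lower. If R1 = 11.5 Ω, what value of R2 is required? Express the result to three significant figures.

R2 ≈ 8.31 Ω

Required fraction k = V_out/V_DC = 0.4195.
So R2 = R1 · V_out/(V_DC − V_out) = 11.5 × 2.37/(5.65 − 2.37) = 11.5 × 0.7226 = 8.309 Ω.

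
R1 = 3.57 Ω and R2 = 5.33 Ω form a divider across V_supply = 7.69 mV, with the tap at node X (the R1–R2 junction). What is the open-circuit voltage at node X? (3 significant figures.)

V_th ≈ 4.61 mV

With X open, the divider is unloaded: V_th = 7.69 × 5.33/8.900 = 4.605 mV.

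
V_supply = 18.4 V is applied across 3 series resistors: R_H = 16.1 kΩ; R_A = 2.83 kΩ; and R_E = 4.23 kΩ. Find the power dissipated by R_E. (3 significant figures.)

P ≈ 2.67 mW

ΣR = 23.16 kΩ → I = 18.4/23.16 = 0.7945 mA.
P(R_E) = I²·R_E = (0.7945)² × 4.23 = 2.670 mW.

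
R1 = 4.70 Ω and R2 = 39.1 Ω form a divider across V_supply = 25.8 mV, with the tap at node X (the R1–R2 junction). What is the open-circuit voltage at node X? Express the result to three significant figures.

Open-circuit (no load on X): V_th = V_supply · R2/(R1 + R2) = 25.8 × 39.1/(4.700 + 39.1) = 23.03 mV.

V_th ≈ 23.0 mV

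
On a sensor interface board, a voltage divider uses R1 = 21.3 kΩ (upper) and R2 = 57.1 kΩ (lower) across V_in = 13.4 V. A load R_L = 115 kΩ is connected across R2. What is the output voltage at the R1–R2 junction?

First combine the lower leg with the load: R2 ‖ R_L = 38.16 kΩ.
Now apply the divider: V_out = 13.4 × 0.6417 = 8.599 V.
(Unloaded it would be 9.76 V; the load pulls it down.)

V_out ≈ 8.60 V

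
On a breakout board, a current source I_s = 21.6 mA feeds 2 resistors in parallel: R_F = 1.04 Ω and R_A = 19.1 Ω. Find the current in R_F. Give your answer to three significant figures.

I ≈ 20.5 mA

With just two branches, the current splits inversely with resistance.
I(R_F) = 21.6 × 19.1/(1.04 + 19.1) = 21.6 × 0.9484 = 20.48 mA.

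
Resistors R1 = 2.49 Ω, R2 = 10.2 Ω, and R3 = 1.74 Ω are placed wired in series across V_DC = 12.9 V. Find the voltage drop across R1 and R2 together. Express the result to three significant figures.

Series total: ΣR = 2.49 + 10.2 + 1.74 = 14.43 Ω.
R_{R1..R2} = 2.49 + 10.2 = 12.69 Ω.
V = V_DC · R/ΣR = 12.9 × 0.8794 = 11.34 V.

V ≈ 11.3 V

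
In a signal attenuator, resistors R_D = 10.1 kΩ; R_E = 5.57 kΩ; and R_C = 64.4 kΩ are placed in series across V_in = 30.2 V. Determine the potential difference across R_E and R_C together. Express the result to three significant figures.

V ≈ 26.4 V

Series total: ΣR = 10.1 + 5.57 + 64.4 = 80.07 kΩ.
R_{R_E..R_C} = 5.57 + 64.4 = 69.97 kΩ.
Voltage divider: V = V_in · (69.97 / 80.07) = 30.2 × 0.8739 = 26.39 V.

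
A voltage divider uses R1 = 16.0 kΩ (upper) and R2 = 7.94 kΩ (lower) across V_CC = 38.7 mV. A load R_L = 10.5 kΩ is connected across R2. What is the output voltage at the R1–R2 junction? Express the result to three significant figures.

First combine the lower leg with the load: R2 ‖ R_L = 4.521 kΩ.
Then V_out = V_CC · R2'/(R1 + R2') = 38.7 × 4.521/20.52 = 8.526 mV.

V_out ≈ 8.53 mV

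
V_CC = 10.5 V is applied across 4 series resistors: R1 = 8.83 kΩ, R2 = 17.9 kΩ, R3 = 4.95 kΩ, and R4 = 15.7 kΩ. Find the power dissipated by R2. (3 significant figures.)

The common current is I = 10.5/47.38 = 0.2216 mA.
V(R2) = I·R = 3.967 V; P = V·I = 3.967 × 0.2216 = 0.8791 mW.

P ≈ 0.879 mW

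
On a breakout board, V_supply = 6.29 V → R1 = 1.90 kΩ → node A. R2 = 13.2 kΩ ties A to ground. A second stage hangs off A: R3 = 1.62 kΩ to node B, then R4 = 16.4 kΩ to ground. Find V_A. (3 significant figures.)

Node A sees R2 in parallel with the series input of stage 2, R3 + R4 = 18.02 kΩ.
Effective lower resistance at A: R2 ‖ 18.02 = 7.619 kΩ.
First divider: V_A = V_supply · 7.619/(1.90 + 7.619) = 5.035 V.

V_A ≈ 5.03 V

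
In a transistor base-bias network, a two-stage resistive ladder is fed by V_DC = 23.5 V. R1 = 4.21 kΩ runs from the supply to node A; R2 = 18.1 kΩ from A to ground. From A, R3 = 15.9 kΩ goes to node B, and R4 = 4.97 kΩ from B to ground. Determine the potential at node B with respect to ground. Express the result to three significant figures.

V_B ≈ 3.90 V

Looking into the second stage from A: R3 + R4 = 20.87 kΩ appears in parallel with R2.
Effective lower resistance at A: R2 ‖ 20.87 = 9.693 kΩ.
First divider: V_A = V_DC · 9.693/(4.21 + 9.693) = 16.38 V.
Then the unloaded second divider: V_B = V_A × R4/(R3+R4) = 16.38 × 0.2381 = 3.902 V.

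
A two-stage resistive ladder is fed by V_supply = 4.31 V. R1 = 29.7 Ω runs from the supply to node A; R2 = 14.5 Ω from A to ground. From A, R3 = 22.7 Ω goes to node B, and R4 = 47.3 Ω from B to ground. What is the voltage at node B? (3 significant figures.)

V_B ≈ 0.839 V

Node A sees R2 in parallel with the series input of stage 2, R3 + R4 = 70.00 Ω.
Effective lower resistance at A: R2 ‖ 70.00 = 12.01 Ω.
V_A = 4.31 × 12.01/(29.7 + 12.01) = 1.241 V.
Stage 2 is unloaded, so V_B = V_A · R4/(R3+R4) = 1.241 × 47.3/70.00 = 0.8387 V.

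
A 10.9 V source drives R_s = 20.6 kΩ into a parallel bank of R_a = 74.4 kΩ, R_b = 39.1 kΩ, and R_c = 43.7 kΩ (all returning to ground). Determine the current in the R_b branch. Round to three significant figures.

I ≈ 0.123 mA

Parallel bank: R_p = 1/(1/74.4 + 1/39.1 + 1/43.7) = 16.16 kΩ.
Node voltage V_A = V_DC · R_p/(R_s + R_p) = 10.9 × 0.4395 = 4.791 V.
I(R_b) = V_A / R_b = 4.791/39.1 = 0.1225 mA.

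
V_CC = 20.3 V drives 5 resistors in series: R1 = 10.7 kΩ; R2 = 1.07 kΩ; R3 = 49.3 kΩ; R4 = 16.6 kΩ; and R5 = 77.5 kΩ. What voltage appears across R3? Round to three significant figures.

Total series resistance ΣR = 10.7 + 1.07 + 49.3 + 16.6 + 77.5 = 155.2 kΩ.
By the voltage-divider rule, V = 20.3 × 49.30/155.2 = 6.450 V.

V ≈ 6.45 V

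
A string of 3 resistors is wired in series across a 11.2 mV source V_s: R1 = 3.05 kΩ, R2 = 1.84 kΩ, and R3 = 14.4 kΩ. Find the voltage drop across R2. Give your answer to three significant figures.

Total series resistance ΣR = 3.05 + 1.84 + 14.4 = 19.29 kΩ.
By the voltage-divider rule, V = 11.2 × 1.840/19.29 = 1.068 mV.

V ≈ 1.07 mV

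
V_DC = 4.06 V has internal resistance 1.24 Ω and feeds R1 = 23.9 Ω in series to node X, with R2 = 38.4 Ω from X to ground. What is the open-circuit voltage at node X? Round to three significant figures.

R1' = 1.24 + 23.9 = 25.14 Ω (source resistance + R1).
With X open, the divider is unloaded: V_th = 4.06 × 38.4/63.54 = 2.454 V.

V_th ≈ 2.45 V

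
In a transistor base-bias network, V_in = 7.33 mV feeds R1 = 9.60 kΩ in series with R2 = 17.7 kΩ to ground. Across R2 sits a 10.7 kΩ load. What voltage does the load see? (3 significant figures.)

V_out ≈ 3.00 mV

R2 ‖ R_L = (17.7 × 10.7)/(17.7 + 10.7) = 6.669 kΩ.
Then V_out = V_in · R2'/(R1 + R2') = 7.33 × 6.669/16.27 = 3.005 mV.
(Unloaded it would be 4.75 mV; the load pulls it down.)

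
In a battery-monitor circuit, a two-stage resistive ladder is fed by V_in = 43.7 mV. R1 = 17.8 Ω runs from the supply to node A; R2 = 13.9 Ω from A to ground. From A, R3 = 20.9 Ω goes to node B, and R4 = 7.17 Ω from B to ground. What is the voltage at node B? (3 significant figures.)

V_B ≈ 3.83 mV

Looking into the second stage from A: R3 + R4 = 28.07 Ω appears in parallel with R2.
R2 ‖ (R3+R4) = 9.296 Ω.
So V_A = 43.7 × 0.3431 = 14.99 mV.
Then the unloaded second divider: V_B = V_A × R4/(R3+R4) = 14.99 × 0.2554 = 3.830 mV.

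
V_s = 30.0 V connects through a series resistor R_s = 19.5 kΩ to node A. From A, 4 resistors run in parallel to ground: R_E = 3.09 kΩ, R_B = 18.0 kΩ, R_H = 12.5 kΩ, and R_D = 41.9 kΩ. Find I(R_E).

Parallel bank: R_p = 1/(1/3.09 + 1/18.0 + 1/12.5 + 1/41.9) = 2.070 kΩ.
V_A = 30.0 × 2.070/21.57 = 2.879 V.
Branch current I = V_A/R_E = 2.879/3.09 = 0.9318 mA.
(Equivalently: I_total = 1.391 mA, then current-divider fraction G_k/ΣG = 0.6700.)

I ≈ 0.932 mA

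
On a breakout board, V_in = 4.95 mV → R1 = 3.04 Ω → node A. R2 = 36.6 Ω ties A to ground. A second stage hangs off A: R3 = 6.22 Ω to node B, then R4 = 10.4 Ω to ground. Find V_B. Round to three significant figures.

The second stage (R3 + R4 = 16.62 Ω) loads node A in parallel with R2.
R2 ‖ (R3+R4) = 11.43 Ω.
V_A = 4.95 × 11.43/(3.04 + 11.43) = 3.910 mV.
V_B = V_A × 0.6258 = 2.447 mV.

V_B ≈ 2.45 mV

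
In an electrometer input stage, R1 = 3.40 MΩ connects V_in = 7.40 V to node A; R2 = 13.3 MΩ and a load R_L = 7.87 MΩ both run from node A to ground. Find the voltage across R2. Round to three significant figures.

R2 ‖ R_L = (13.3 × 7.87)/(13.3 + 7.87) = 4.944 MΩ.
Voltage divider with the loaded lower leg: V_out = 7.40 × 4.944/(3.40 + 4.944) = 7.40 × 0.5925 = 4.385 V.

V_out ≈ 4.38 V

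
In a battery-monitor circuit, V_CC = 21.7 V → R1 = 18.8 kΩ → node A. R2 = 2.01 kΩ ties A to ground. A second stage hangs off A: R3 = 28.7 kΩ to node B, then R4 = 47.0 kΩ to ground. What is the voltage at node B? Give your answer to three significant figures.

Node A sees R2 in parallel with the series input of stage 2, R3 + R4 = 75.70 kΩ.
Effective lower resistance at A: R2 ‖ 75.70 = 1.958 kΩ.
So V_A = 21.7 × 0.09433 = 2.047 V.
Stage 2 is unloaded, so V_B = V_A · R4/(R3+R4) = 2.047 × 47.0/75.70 = 1.271 V.

V_B ≈ 1.27 V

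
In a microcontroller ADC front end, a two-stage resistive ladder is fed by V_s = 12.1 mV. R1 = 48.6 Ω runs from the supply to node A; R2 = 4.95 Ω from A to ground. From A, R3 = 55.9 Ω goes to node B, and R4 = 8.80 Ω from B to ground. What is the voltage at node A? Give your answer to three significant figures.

V_A ≈ 1.05 mV

Node A sees R2 in parallel with the series input of stage 2, R3 + R4 = 64.70 Ω.
R2 ‖ (R3+R4) = 4.598 Ω.
So V_A = 12.1 × 0.08644 = 1.046 mV.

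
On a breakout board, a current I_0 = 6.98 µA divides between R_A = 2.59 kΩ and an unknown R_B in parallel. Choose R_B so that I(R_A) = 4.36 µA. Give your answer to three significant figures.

R_B ≈ 4.31 kΩ

In a two-way split, I_A/I_0 = R_B/(R_A + R_B).
4.36/6.98 = R_B/(R_A + R_B) → R_B = R_A · (0.6246)/(1 − 0.6246) = 2.59 × 1.664 = 4.310 kΩ.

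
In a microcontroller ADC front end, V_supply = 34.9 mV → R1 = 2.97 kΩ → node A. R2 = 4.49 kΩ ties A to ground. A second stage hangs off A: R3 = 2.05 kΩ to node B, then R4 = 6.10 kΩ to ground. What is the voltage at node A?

V_A ≈ 17.2 mV

Looking into the second stage from A: R3 + R4 = 8.150 kΩ appears in parallel with R2.
R2 ‖ (R3+R4) = 2.895 kΩ.
First divider: V_A = V_supply · 2.895/(2.97 + 2.895) = 17.23 mV.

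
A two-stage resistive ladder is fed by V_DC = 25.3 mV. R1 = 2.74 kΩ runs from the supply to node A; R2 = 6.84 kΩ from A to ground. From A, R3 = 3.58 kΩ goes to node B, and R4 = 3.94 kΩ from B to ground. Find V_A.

Looking into the second stage from A: R3 + R4 = 7.520 kΩ appears in parallel with R2.
Effective lower resistance at A: R2 ‖ 7.520 = 3.582 kΩ.
First divider: V_A = V_DC · 3.582/(2.74 + 3.582) = 14.33 mV.

V_A ≈ 14.3 mV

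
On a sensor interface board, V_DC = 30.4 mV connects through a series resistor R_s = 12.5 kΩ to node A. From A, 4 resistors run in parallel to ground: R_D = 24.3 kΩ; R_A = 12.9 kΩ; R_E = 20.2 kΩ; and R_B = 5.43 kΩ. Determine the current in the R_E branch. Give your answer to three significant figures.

I ≈ 0.278 µA

Parallel bank: R_p = 1/(1/24.3 + 1/12.9 + 1/20.2 + 1/5.43) = 2.838 kΩ.
V_A by voltage divider: V_A = 30.4 × 2.838/(12.5 + 2.838) = 5.625 mV.
Branch current I = V_A/R_E = 5.625/20.2 = 0.2785 µA.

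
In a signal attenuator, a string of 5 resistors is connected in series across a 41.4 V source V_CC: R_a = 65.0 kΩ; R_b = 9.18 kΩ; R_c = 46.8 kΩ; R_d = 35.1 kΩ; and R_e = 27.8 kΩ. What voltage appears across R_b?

Total series resistance ΣR = 65.0 + 9.18 + 46.8 + 35.1 + 27.8 = 183.9 kΩ.
Voltage divider: V = V_CC · (9.180 / 183.9) = 41.4 × 0.04992 = 2.067 V.

V ≈ 2.07 V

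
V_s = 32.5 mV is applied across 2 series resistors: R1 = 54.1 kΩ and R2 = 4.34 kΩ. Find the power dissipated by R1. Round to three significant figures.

The common current is I = 32.5/58.44 = 0.5561 µA.
P = I²R = 0.3093 × 54.1 = 16.73 nW.

P ≈ 16.7 nW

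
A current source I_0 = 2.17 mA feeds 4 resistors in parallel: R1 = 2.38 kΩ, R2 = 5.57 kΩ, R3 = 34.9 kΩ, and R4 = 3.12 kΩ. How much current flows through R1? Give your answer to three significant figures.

Total conductance ΣG = 1/2.38 + 1/5.57 + 1/34.9 + 1/3.12 = 0.9489 (units of 1/kΩ).
By the current-divider rule, I = I_0 · G_k/ΣG = 2.17 × 0.4428 = 0.9609 mA.

I ≈ 0.961 mA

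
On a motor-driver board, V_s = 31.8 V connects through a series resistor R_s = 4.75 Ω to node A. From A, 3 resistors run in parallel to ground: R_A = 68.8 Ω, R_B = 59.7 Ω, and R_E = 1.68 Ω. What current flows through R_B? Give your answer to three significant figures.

Parallel bank: R_p = 1/(1/68.8 + 1/59.7 + 1/1.68) = 1.596 Ω.
V_A by voltage divider: V_A = 31.8 × 1.596/(4.75 + 1.596) = 7.998 V.
Branch current I = V_A/R_B = 7.998/59.7 = 0.1340 A.

I ≈ 0.134 A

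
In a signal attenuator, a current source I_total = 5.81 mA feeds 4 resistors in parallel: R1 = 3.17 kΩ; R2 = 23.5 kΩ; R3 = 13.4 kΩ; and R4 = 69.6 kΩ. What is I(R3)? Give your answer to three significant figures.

I ≈ 0.970 mA

Conductances: ΣG = 1/3.17 + 1/23.5 + 1/13.4 + 1/69.6 = 0.4470 (1/kΩ).
Current divider: I(R3) = I_total · G_k/ΣG = 5.81 × (0.07463/0.4470) = 5.81 × 0.1669 = 0.9700 mA.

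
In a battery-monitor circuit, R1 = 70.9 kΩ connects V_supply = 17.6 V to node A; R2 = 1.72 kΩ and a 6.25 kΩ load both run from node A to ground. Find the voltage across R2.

V_out ≈ 0.329 V

First combine the lower leg with the load: R2 ‖ R_L = 1.349 kΩ.
Voltage divider with the loaded lower leg: V_out = 17.6 × 1.349/(70.9 + 1.349) = 17.6 × 0.01867 = 0.3286 V.
(Unloaded it would be 0.417 V; the load pulls it down.)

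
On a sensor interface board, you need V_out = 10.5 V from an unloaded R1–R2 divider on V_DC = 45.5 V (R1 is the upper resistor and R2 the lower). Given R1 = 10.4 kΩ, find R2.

The divider ratio is R2/(R1+R2) = 10.5/45.5 = 0.2308.
R2 = R1 · 0.2308/(1 − 0.2308) = 3.120 kΩ.

R2 ≈ 3.12 kΩ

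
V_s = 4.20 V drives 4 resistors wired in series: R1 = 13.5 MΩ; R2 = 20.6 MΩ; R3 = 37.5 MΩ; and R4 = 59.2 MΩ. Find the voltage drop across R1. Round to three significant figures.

Series total: ΣR = 13.5 + 20.6 + 37.5 + 59.2 = 130.8 MΩ.
By the voltage-divider rule, V = 4.20 × 13.50/130.8 = 0.4335 V.

V ≈ 0.433 V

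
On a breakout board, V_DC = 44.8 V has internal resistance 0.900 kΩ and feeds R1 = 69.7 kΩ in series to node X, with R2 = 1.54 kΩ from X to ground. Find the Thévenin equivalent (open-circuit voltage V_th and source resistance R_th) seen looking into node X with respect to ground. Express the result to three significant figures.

V_th ≈ 0.956 V, R_th ≈ 1.51 kΩ

R1' = 0.900 + 69.7 = 70.60 kΩ (source resistance + R1).
Open-circuit (no load on X): V_th = V_DC · R2/(R1' + R2) = 44.8 × 1.54/(70.60 + 1.54) = 0.9564 V.
Zeroing V_DC shorts the top of R1' to ground, so R_th = R1' ‖ R2 = 1.507 kΩ.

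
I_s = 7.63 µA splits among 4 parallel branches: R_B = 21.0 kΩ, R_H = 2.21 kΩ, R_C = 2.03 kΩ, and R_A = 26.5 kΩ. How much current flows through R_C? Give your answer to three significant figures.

I ≈ 3.65 µA

ΣG = 1/21.0 + 1/2.21 + 1/2.03 + 1/26.5 = 1.030.
By the current-divider rule, I = I_s · G_k/ΣG = 7.63 × 0.4781 = 3.648 µA.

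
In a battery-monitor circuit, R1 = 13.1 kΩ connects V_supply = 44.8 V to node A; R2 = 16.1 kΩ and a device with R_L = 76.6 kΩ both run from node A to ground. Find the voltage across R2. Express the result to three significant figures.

First combine the lower leg with the load: R2 ‖ R_L = 13.30 kΩ.
Then V_out = V_supply · R2'/(R1 + R2') = 44.8 × 13.30/26.40 = 22.57 V.

V_out ≈ 22.6 V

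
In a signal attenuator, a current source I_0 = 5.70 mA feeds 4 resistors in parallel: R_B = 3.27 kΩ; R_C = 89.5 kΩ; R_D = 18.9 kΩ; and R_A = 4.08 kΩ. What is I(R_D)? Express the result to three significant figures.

I ≈ 0.490 mA

Conductances: ΣG = 1/3.27 + 1/89.5 + 1/18.9 + 1/4.08 = 0.6150 (1/kΩ).
By the current-divider rule, I = I_0 · G_k/ΣG = 5.70 × 0.08603 = 0.4904 mA.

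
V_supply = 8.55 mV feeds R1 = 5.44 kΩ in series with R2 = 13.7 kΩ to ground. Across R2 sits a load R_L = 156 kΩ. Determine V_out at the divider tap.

V_out ≈ 5.97 mV

First combine the lower leg with the load: R2 ‖ R_L = 12.59 kΩ.
Now apply the divider: V_out = 8.55 × 0.6983 = 5.971 mV.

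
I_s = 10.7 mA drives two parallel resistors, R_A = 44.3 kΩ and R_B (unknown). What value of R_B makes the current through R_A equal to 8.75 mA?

R_B ≈ 199 kΩ

In a two-way split, I_A/I_s = R_B/(R_A + R_B).
With f = 0.8178, R_B = R_A · f/(1−f) = 44.3 × 4.487 = 198.8 kΩ.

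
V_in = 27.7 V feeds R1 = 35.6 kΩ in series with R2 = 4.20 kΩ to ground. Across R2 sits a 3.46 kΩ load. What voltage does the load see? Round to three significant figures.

V_out ≈ 1.40 V

First combine the lower leg with the load: R2 ‖ R_L = 1.897 kΩ.
Now apply the divider: V_out = 27.7 × 0.05059 = 1.401 V.
(Unloaded it would be 2.92 V; the load pulls it down.)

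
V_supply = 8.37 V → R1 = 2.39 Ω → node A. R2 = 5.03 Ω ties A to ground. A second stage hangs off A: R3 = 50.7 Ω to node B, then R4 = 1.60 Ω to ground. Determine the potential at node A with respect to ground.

V_A ≈ 5.50 V

Looking into the second stage from A: R3 + R4 = 52.30 Ω appears in parallel with R2.
R2 ‖ (R3+R4) = 4.589 Ω.
V_A = 8.37 × 4.589/(2.39 + 4.589) = 5.504 V.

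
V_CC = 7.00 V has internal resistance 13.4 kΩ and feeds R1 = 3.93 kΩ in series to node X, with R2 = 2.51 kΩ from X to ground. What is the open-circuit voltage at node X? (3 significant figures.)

R1' = 13.4 + 3.93 = 17.33 kΩ (source resistance + R1).
V_th is the unloaded tap voltage: V_CC · R2/(R1'+R2) = 7.00 × 0.1265 = 0.8856 V.

V_th ≈ 0.886 V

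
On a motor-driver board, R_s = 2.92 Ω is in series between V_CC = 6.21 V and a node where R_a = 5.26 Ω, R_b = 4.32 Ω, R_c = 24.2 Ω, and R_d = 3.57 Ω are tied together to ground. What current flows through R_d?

Combine the parallel branches: R_p = (1/5.26 + 1/4.32 + 1/24.2 + 1/3.57)⁻¹ = 1.346 Ω.
V_A = 6.21 × 1.346/4.266 = 1.959 V.
Branch current I = V_A/R_d = 1.959/3.57 = 0.5488 A.
(Check via current divider: I_total = 1.456 A; share G_k/ΣG = 0.3770 → same result.)

I ≈ 0.549 A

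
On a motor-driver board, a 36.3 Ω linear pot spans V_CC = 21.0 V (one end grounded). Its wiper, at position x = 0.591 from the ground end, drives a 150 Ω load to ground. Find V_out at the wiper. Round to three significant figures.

The pot divides into 14.85 Ω above the wiper and 21.45 Ω below.
(x·R_p) ‖ R_L = 18.77 Ω.
V_out = 21.0 × 18.77/(14.85 + 18.77) = 11.73 V.
(Unloaded: V_out = x·V_CC = 12.4 V.)

V_out ≈ 11.7 V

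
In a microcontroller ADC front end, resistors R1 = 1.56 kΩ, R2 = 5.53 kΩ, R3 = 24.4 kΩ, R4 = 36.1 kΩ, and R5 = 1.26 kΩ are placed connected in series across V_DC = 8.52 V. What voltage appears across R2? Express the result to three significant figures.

V ≈ 0.684 V

ΣR = 1.56 + 5.53 + 24.4 + 36.1 + 1.26 = 68.85 kΩ.
V = V_DC · R/ΣR = 8.52 × 0.08032 = 0.6843 V.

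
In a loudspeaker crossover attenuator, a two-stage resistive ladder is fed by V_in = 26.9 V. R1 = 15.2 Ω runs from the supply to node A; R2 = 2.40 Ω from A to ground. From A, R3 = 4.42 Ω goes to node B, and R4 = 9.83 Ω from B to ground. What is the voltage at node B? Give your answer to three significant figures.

Node A sees R2 in parallel with the series input of stage 2, R3 + R4 = 14.25 Ω.
R2 ‖ (R3+R4) = 2.054 Ω.
V_A = 26.9 × 2.054/(15.2 + 2.054) = 3.202 V.
Stage 2 is unloaded, so V_B = V_A · R4/(R3+R4) = 3.202 × 9.83/14.25 = 2.209 V.

V_B ≈ 2.21 V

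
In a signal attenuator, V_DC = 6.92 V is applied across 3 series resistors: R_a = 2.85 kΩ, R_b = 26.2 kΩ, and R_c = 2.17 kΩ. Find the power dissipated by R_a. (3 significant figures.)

The common current is I = 6.92/31.22 = 0.2217 mA.
V(R_a) = I·R = 0.6317 V; P = V·I = 0.6317 × 0.2217 = 0.1400 mW.

P ≈ 0.140 mW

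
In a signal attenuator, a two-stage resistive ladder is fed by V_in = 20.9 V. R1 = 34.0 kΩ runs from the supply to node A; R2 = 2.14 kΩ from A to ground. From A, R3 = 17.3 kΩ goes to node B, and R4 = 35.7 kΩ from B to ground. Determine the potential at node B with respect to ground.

The second stage (R3 + R4 = 53.00 kΩ) loads node A in parallel with R2.
R2 ‖ (R3+R4) = 2.057 kΩ.
So V_A = 20.9 × 0.05705 = 1.192 V.
Stage 2 is unloaded, so V_B = V_A · R4/(R3+R4) = 1.192 × 35.7/53.00 = 0.8031 V.

V_B ≈ 0.803 V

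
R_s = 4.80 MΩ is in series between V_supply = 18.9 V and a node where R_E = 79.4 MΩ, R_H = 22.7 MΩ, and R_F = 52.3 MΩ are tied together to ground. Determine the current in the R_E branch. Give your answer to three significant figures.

Equivalent of the parallel group: R_p = 13.20 MΩ.
Node voltage V_A = V_supply · R_p/(R_s + R_p) = 18.9 × 0.7333 = 13.86 V.
I(R_E) = V_A / R_E = 13.86/79.4 = 0.1746 µA.
(Check via current divider: I_total = 1.050 µA; share G_k/ΣG = 0.1662 → same result.)

I ≈ 0.175 µA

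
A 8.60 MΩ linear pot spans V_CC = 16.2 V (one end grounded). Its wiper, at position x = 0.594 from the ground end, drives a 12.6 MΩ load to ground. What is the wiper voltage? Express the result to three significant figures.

The pot divides into 3.492 MΩ above the wiper and 5.108 MΩ below.
R_L loads the lower segment: effective lower R = 3.635 MΩ.
V_out = 16.2 × 3.635/(3.492 + 3.635) = 8.263 V.
(Unloaded: V_out = x·V_CC = 9.62 V.)

V_out ≈ 8.26 V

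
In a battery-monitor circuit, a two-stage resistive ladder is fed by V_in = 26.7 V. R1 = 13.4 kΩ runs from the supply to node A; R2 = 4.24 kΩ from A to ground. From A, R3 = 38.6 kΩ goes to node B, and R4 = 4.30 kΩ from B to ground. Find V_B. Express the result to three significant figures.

The second stage (R3 + R4 = 42.90 kΩ) loads node A in parallel with R2.
Effective lower resistance at A: R2 ‖ 42.90 = 3.859 kΩ.
V_A = 26.7 × 3.859/(13.4 + 3.859) = 5.970 V.
Stage 2 is unloaded, so V_B = V_A · R4/(R3+R4) = 5.970 × 4.30/42.90 = 0.5983 V.

V_B ≈ 0.598 V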